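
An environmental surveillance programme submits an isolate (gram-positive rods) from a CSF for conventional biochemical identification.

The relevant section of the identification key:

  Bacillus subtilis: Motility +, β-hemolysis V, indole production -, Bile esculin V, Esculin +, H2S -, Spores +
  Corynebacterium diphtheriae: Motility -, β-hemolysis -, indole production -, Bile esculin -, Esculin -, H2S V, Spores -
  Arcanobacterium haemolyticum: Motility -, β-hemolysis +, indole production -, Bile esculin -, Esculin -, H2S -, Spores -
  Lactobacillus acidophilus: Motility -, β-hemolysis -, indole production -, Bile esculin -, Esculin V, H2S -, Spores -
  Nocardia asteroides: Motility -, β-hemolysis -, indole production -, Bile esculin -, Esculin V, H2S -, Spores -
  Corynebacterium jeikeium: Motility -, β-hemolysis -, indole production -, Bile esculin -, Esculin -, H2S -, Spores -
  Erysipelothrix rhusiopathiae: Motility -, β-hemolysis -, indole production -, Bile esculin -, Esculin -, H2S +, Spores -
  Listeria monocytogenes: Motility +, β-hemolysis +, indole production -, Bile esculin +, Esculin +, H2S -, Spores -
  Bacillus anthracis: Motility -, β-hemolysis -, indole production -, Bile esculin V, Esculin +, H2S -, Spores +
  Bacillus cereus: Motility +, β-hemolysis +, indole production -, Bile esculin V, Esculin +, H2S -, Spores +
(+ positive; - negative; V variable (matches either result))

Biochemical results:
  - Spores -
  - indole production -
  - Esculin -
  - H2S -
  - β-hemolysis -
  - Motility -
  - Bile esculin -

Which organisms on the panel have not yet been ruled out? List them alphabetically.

Corynebacterium diphtheriae, Corynebacterium jeikeium, Lactobacillus acidophilus, Nocardia asteroides

Bile esculin -: excludes Listeria monocytogenes — 9 left.
indole production -: all 9 remaining candidates are consistent.
Esculin -: excludes Bacillus subtilis, Bacillus anthracis, Bacillus cereus — 6 left.
β-hemolysis -: excludes Arcanobacterium haemolyticum — 5 left.
Spores -: all 5 remaining candidates are consistent.
Motility -: all 5 remaining candidates are consistent.
H2S -: excludes Erysipelothrix rhusiopathiae — 4 left.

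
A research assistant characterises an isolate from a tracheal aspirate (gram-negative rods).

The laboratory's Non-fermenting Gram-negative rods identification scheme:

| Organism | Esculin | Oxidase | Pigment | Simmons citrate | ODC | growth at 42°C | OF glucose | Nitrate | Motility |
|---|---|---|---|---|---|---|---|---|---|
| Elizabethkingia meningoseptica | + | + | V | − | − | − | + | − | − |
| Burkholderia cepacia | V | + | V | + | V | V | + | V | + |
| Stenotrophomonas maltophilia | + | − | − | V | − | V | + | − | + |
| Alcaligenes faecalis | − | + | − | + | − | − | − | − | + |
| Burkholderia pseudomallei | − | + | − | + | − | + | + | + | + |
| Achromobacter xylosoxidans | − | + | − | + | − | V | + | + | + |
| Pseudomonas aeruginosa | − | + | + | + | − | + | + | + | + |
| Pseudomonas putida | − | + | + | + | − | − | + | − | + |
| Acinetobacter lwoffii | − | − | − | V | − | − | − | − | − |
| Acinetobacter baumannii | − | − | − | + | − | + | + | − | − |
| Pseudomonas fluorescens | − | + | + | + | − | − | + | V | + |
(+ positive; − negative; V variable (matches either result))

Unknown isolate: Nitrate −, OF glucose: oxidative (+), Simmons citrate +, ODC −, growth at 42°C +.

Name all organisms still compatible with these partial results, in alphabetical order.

OF glucose +: excludes Alcaligenes faecalis, Acinetobacter lwoffii — 9 left.
ODC −: all 9 remaining candidates are consistent.
Simmons citrate +: excludes Elizabethkingia meningoseptica — 8 left.
Nitrate −: excludes Burkholderia pseudomallei, Achromobacter xylosoxidans, Pseudomonas aeruginosa — 5 left.
growth at 42°C +: excludes Pseudomonas putida, Pseudomonas fluorescens — 3 left.

Acinetobacter baumannii, Burkholderia cepacia, Stenotrophomonas maltophilia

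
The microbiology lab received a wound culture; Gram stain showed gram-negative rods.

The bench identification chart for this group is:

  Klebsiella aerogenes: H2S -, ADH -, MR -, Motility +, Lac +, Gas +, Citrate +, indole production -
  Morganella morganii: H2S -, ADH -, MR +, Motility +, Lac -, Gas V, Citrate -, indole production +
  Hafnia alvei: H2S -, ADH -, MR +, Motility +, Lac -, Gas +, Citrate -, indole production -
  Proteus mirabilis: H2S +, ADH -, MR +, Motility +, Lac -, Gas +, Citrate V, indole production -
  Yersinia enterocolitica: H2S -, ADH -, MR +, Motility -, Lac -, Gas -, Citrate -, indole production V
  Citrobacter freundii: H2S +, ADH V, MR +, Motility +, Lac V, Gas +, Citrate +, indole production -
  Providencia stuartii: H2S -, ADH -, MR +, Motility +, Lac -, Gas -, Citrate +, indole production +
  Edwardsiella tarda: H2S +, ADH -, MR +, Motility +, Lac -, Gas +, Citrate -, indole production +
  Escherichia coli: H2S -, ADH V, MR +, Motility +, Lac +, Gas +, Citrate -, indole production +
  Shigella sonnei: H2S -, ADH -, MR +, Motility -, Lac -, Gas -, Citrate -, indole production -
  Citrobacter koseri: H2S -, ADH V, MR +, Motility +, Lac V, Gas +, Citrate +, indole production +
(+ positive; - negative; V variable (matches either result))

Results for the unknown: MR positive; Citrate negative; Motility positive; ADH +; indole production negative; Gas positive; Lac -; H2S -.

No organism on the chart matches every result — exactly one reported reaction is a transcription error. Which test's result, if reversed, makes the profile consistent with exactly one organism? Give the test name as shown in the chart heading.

ADH

As reported, no row in the chart matches all 8 reactions.
Reversing Gas → still no organism matches.
Reversing Motility → still no organism matches.
Reversing indole production → still no organism matches.
Reversing Lac → still no organism matches.
Reversing H2S → still no organism matches.
Reversing MR → still no organism matches.
Reversing Citrate → still no organism matches.
Reversing ADH (to -) → unique match: Hafnia alvei.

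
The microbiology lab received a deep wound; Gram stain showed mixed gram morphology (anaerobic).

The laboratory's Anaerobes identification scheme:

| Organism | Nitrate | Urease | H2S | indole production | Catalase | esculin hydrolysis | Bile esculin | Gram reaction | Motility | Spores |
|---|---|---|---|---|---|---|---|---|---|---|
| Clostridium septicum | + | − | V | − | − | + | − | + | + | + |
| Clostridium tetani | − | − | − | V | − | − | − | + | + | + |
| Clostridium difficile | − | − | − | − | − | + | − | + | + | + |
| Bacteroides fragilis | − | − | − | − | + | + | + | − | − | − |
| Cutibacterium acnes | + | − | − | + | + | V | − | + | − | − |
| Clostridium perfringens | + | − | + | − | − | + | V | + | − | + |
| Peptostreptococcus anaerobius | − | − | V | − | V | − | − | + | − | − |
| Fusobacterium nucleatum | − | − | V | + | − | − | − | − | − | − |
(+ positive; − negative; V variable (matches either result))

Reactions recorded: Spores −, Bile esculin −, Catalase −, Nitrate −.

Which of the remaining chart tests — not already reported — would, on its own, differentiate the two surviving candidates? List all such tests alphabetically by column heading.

Nitrate −: excludes Clostridium septicum, Cutibacterium acnes, Clostridium perfringens — 5 left.
Catalase −: excludes Bacteroides fragilis — 4 left.
Bile esculin −: all 4 remaining candidates are consistent.
Spores −: excludes Clostridium tetani, Clostridium difficile — 2 left.
Two candidates remain: Fusobacterium nucleatum and Peptostreptococcus anaerobius.
  Urease: − vs − — same for both, does not separate.
  H2S: V vs V — variable for at least one, does not separate.
  indole production: Fusobacterium nucleatum +, Peptostreptococcus anaerobius − — discriminates.
  esculin hydrolysis: − vs − — same for both, does not separate.
  Gram reaction: Fusobacterium nucleatum −, Peptostreptococcus anaerobius + — discriminates.
  Motility: − vs − — same for both, does not separate.

Gram reaction, indole production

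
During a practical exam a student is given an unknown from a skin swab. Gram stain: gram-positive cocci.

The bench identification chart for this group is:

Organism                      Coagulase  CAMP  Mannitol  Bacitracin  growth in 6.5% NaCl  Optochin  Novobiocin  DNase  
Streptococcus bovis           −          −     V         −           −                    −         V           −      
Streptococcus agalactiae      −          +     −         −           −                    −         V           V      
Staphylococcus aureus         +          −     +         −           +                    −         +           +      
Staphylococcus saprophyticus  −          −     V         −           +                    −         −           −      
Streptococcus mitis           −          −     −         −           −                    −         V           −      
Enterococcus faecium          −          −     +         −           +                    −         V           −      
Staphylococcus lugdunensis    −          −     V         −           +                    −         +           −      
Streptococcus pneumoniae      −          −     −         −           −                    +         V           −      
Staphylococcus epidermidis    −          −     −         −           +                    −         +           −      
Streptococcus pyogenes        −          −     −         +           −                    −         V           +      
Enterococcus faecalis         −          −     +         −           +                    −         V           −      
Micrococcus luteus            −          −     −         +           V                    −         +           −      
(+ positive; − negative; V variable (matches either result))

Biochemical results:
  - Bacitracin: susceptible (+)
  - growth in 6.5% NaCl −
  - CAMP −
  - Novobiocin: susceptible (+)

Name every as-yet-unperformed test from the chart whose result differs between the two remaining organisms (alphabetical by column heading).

Novobiocin +: excludes Staphylococcus saprophyticus — 11 left.
CAMP −: excludes Streptococcus agalactiae — 10 left.
growth in 6.5% NaCl −: excludes 5 organisms — 5 left.
Bacitracin +: excludes Streptococcus bovis, Streptococcus mitis, Streptococcus pneumoniae — 2 left.
Two candidates remain: Micrococcus luteus and Streptococcus pyogenes.
  Coagulase: − vs − — same for both, does not separate.
  Mannitol: − vs − — same for both, does not separate.
  Optochin: − vs − — same for both, does not separate.
  DNase: Micrococcus luteus −, Streptococcus pyogenes + — discriminates.

DNase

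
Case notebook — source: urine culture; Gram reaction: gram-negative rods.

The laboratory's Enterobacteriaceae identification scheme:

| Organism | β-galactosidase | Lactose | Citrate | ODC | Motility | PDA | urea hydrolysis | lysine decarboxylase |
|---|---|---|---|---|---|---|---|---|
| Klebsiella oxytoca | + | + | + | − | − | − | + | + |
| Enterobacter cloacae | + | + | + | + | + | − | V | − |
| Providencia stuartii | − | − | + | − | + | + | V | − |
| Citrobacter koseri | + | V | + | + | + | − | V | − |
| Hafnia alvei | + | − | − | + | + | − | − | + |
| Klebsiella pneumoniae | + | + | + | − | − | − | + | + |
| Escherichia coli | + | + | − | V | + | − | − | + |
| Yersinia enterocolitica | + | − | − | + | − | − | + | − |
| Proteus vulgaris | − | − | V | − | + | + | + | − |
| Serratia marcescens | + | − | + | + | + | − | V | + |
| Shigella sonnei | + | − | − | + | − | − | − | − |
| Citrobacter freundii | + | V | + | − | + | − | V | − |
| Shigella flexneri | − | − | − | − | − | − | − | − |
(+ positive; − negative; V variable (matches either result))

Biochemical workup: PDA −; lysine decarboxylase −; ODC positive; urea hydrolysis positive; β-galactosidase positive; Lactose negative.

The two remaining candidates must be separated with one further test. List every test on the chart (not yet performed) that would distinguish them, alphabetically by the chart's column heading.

Citrate, Motility

lysine decarboxylase −: excludes 5 organisms — 8 left.
ODC +: excludes Providencia stuartii, Proteus vulgaris, Citrobacter freundii, Shigella flexneri — 4 left.
Lactose −: excludes Enterobacter cloacae — 3 left.
PDA −: all 3 remaining candidates are consistent.
β-galactosidase +: all 3 remaining candidates are consistent.
urea hydrolysis +: excludes Shigella sonnei — 2 left.
Two candidates remain: Citrobacter koseri and Yersinia enterocolitica.
  Citrate: Citrobacter koseri +, Yersinia enterocolitica − — discriminates.
  Motility: Citrobacter koseri +, Yersinia enterocolitica − — discriminates.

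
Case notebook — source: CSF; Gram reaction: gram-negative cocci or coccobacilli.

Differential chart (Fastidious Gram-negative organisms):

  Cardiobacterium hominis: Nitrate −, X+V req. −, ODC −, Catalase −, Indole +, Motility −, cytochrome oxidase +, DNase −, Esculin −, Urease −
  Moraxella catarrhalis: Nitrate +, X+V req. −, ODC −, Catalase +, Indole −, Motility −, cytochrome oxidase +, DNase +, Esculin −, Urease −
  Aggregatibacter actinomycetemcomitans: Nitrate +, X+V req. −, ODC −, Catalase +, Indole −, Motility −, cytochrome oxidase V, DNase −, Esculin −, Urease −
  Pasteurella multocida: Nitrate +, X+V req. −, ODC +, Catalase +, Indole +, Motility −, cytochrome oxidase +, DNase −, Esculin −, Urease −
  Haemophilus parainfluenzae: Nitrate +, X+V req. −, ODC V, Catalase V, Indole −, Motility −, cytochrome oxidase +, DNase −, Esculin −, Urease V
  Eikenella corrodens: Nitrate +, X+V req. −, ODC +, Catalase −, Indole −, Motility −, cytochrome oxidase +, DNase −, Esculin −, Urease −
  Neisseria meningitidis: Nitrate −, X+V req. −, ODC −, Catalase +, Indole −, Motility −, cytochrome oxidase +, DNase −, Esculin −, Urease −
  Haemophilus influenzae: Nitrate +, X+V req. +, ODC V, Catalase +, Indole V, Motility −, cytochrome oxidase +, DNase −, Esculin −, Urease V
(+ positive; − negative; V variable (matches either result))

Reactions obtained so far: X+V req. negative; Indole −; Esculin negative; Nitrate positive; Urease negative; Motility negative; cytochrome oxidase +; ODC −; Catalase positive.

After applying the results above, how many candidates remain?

Nitrate +: excludes Cardiobacterium hominis, Neisseria meningitidis — 6 left.
Urease −: all 6 remaining candidates are consistent.
Indole −: excludes Pasteurella multocida — 5 left.
Catalase +: excludes Eikenella corrodens — 4 left.
ODC −: all 4 remaining candidates are consistent.
Motility −: all 4 remaining candidates are consistent.
cytochrome oxidase +: all 4 remaining candidates are consistent.
Esculin −: all 4 remaining candidates are consistent.
X+V req. −: excludes Haemophilus influenzae — 3 left.
Still consistent: Aggregatibacter actinomycetemcomitans, Haemophilus parainfluenzae, Moraxella catarrhalis.

3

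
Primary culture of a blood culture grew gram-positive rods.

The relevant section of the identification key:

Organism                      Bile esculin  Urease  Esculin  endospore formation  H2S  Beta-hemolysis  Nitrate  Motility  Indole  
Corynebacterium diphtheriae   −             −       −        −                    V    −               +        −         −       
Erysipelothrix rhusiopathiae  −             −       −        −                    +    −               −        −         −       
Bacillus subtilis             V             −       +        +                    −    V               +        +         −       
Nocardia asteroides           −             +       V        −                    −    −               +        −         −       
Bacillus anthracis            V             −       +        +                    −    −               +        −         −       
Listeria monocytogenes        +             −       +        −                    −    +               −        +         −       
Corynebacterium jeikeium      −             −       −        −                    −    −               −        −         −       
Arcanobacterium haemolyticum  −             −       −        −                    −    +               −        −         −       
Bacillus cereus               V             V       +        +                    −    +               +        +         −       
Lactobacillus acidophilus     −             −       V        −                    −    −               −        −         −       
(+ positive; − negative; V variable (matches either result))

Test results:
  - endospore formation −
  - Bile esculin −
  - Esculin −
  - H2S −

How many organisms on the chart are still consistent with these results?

5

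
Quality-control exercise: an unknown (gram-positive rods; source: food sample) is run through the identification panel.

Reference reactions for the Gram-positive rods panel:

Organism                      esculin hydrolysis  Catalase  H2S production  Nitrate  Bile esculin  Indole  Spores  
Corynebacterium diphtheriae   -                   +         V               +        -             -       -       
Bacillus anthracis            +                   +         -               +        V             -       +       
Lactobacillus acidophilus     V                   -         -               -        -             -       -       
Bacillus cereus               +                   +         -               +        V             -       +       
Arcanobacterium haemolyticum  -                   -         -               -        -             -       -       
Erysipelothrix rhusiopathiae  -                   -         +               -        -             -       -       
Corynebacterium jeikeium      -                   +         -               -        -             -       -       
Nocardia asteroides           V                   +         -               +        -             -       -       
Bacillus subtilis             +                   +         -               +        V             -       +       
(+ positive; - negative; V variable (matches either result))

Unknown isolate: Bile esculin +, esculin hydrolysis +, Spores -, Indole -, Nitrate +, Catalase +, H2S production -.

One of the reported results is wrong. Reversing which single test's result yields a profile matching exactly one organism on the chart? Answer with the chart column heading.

As reported, no row in the chart matches all 7 reactions.
Reversing esculin hydrolysis → still no organism matches.
Reversing Indole → still no organism matches.
Reversing Bile esculin (to -) → unique match: Nocardia asteroides.
Reversing Nitrate → still no organism matches.
Reversing H2S production → still no organism matches.
Reversing Spores → 3 organisms match (not unique).
Reversing Catalase → still no organism matches.

Bile esculin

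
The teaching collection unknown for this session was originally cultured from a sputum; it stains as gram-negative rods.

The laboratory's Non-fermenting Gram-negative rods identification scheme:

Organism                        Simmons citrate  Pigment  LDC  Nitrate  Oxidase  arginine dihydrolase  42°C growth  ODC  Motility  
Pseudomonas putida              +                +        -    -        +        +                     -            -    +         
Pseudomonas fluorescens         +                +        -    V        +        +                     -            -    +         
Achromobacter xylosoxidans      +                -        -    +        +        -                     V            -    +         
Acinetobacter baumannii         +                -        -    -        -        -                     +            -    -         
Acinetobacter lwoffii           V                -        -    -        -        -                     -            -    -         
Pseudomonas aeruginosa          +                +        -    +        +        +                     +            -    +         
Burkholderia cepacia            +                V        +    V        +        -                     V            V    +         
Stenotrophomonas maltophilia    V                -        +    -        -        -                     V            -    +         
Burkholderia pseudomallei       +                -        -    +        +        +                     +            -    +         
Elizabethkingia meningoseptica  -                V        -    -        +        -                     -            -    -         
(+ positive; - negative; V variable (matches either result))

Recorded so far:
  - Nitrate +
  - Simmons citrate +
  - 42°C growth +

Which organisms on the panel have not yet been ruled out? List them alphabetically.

42°C growth +: excludes Pseudomonas putida, Pseudomonas fluorescens, Acinetobacter lwoffii, Elizabethkingia meningoseptica — 6 left.
Nitrate +: excludes Acinetobacter baumannii, Stenotrophomonas maltophilia — 4 left.
Simmons citrate +: all 4 remaining candidates are consistent.

Achromobacter xylosoxidans, Burkholderia cepacia, Burkholderia pseudomallei, Pseudomonas aeruginosa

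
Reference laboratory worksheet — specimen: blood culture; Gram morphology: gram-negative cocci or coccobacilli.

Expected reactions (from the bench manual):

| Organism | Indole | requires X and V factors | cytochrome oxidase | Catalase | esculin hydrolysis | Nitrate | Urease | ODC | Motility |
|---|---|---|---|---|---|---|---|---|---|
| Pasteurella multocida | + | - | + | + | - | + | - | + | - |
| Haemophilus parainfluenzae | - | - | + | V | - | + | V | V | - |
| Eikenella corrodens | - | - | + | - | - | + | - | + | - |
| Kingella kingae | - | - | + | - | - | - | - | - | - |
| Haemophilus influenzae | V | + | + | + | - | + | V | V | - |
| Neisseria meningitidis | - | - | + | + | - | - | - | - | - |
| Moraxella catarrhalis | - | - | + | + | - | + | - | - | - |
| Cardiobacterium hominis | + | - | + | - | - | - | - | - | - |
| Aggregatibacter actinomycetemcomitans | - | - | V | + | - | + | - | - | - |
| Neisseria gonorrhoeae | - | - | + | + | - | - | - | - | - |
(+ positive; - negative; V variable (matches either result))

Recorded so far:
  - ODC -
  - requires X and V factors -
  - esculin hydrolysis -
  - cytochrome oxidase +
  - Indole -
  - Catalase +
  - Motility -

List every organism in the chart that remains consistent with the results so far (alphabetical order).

cytochrome oxidase +: all 10 remaining candidates are consistent.
Indole -: excludes Pasteurella multocida, Cardiobacterium hominis — 8 left.
Motility -: all 8 remaining candidates are consistent.
requires X and V factors -: excludes Haemophilus influenzae — 7 left.
esculin hydrolysis -: all 7 remaining candidates are consistent.
ODC -: excludes Eikenella corrodens — 6 left.
Catalase +: excludes Kingella kingae — 5 left.

Aggregatibacter actinomycetemcomitans, Haemophilus parainfluenzae, Moraxella catarrhalis, Neisseria gonorrhoeae, Neisseria meningitidis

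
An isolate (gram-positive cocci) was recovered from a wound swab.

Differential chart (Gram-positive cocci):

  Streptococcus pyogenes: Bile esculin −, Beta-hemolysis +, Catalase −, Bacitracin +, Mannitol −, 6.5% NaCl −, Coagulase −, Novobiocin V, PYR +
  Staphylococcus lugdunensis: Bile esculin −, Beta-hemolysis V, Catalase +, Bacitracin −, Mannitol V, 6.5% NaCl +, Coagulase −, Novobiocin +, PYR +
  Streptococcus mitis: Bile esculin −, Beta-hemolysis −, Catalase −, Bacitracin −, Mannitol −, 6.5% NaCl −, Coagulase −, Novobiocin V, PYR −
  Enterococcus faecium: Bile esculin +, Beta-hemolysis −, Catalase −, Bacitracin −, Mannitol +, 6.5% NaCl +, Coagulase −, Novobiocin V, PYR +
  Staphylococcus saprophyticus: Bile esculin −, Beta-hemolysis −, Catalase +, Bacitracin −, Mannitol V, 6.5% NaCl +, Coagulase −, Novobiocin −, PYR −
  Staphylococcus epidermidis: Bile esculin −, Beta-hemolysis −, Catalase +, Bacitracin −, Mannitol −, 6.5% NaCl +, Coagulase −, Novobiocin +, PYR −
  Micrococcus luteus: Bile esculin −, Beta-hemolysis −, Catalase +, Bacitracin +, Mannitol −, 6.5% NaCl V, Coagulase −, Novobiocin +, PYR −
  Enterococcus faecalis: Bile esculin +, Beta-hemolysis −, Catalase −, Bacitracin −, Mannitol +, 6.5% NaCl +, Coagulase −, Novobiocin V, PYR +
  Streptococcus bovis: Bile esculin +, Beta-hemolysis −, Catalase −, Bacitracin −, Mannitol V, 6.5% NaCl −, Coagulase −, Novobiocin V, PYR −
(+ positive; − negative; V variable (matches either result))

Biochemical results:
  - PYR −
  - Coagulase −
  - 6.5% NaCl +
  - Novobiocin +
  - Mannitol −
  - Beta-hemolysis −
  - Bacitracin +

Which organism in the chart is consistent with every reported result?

Micrococcus luteus

Bacitracin +: excludes 7 organisms — 2 left.
Mannitol −: all 2 remaining candidates are consistent.
PYR −: excludes Streptococcus pyogenes — 1 left.
Beta-hemolysis −: the one remaining candidate is consistent.
6.5% NaCl +: the one remaining candidate is consistent.
Coagulase −: the one remaining candidate is consistent.
Novobiocin +: the one remaining candidate is consistent.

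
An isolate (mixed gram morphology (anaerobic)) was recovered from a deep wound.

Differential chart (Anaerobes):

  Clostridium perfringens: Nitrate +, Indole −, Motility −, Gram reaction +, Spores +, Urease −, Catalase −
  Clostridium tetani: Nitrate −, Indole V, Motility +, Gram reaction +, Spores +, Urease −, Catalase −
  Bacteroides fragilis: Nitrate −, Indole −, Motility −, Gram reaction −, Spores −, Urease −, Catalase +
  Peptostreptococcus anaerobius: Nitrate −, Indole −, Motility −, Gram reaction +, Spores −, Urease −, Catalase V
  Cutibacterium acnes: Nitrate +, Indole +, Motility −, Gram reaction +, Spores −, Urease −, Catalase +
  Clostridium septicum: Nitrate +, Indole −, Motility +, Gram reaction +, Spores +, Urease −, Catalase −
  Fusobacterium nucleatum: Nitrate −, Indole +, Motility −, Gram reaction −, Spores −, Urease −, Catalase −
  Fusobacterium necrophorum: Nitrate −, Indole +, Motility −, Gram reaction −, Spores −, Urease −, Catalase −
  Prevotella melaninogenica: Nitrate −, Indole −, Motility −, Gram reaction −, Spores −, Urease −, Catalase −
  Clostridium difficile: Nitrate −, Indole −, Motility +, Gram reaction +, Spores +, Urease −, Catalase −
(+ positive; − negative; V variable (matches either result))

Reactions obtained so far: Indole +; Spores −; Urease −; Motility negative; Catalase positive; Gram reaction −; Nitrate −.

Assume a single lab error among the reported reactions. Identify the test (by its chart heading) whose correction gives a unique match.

Indole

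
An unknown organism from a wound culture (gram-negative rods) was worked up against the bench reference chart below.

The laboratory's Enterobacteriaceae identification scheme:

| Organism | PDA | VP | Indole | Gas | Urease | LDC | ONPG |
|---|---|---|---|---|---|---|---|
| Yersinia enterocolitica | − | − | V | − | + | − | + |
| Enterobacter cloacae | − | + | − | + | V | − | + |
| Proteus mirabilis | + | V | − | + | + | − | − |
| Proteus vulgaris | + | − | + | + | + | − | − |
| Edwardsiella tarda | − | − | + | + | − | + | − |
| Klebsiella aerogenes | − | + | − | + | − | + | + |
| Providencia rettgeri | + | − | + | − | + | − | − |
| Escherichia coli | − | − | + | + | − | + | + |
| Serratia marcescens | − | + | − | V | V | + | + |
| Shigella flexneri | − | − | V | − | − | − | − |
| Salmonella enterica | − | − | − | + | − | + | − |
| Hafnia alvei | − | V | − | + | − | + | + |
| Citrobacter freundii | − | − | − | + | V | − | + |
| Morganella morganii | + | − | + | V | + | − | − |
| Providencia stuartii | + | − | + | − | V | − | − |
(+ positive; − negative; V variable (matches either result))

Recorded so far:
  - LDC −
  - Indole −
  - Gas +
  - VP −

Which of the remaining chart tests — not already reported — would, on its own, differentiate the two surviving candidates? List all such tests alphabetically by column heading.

LDC −: excludes 6 organisms — 9 left.
VP −: excludes Enterobacter cloacae — 8 left.
Gas +: excludes Yersinia enterocolitica, Providencia rettgeri, Shigella flexneri, Providencia stuartii — 4 left.
Indole −: excludes Proteus vulgaris, Morganella morganii — 2 left.
Two candidates remain: Citrobacter freundii and Proteus mirabilis.
  PDA: Citrobacter freundii −, Proteus mirabilis + — discriminates.
  Urease: V vs + — variable for at least one, does not separate.
  ONPG: Citrobacter freundii +, Proteus mirabilis − — discriminates.

ONPG, PDA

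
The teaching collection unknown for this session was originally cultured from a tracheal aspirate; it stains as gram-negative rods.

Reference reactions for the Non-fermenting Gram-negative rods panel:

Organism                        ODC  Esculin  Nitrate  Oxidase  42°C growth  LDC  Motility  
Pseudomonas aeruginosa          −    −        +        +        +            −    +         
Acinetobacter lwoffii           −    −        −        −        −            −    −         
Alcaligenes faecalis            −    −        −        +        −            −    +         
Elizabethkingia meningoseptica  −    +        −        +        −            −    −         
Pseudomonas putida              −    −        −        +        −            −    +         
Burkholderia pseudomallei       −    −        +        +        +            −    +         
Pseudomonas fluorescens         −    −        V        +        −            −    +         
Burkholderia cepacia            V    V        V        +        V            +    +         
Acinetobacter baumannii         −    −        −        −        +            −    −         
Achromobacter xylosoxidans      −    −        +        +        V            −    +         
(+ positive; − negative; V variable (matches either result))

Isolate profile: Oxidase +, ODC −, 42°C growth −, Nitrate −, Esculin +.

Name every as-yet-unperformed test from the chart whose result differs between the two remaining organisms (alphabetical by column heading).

LDC, Motility

Nitrate −: excludes Pseudomonas aeruginosa, Burkholderia pseudomallei, Achromobacter xylosoxidans — 7 left.
42°C growth −: excludes Acinetobacter baumannii — 6 left.
ODC −: all 6 remaining candidates are consistent.
Oxidase +: excludes Acinetobacter lwoffii — 5 left.
Esculin +: excludes Alcaligenes faecalis, Pseudomonas putida, Pseudomonas fluorescens — 2 left.
Two candidates remain: Burkholderia cepacia and Elizabethkingia meningoseptica.
  LDC: Burkholderia cepacia +, Elizabethkingia meningoseptica − — discriminates.
  Motility: Burkholderia cepacia +, Elizabethkingia meningoseptica − — discriminates.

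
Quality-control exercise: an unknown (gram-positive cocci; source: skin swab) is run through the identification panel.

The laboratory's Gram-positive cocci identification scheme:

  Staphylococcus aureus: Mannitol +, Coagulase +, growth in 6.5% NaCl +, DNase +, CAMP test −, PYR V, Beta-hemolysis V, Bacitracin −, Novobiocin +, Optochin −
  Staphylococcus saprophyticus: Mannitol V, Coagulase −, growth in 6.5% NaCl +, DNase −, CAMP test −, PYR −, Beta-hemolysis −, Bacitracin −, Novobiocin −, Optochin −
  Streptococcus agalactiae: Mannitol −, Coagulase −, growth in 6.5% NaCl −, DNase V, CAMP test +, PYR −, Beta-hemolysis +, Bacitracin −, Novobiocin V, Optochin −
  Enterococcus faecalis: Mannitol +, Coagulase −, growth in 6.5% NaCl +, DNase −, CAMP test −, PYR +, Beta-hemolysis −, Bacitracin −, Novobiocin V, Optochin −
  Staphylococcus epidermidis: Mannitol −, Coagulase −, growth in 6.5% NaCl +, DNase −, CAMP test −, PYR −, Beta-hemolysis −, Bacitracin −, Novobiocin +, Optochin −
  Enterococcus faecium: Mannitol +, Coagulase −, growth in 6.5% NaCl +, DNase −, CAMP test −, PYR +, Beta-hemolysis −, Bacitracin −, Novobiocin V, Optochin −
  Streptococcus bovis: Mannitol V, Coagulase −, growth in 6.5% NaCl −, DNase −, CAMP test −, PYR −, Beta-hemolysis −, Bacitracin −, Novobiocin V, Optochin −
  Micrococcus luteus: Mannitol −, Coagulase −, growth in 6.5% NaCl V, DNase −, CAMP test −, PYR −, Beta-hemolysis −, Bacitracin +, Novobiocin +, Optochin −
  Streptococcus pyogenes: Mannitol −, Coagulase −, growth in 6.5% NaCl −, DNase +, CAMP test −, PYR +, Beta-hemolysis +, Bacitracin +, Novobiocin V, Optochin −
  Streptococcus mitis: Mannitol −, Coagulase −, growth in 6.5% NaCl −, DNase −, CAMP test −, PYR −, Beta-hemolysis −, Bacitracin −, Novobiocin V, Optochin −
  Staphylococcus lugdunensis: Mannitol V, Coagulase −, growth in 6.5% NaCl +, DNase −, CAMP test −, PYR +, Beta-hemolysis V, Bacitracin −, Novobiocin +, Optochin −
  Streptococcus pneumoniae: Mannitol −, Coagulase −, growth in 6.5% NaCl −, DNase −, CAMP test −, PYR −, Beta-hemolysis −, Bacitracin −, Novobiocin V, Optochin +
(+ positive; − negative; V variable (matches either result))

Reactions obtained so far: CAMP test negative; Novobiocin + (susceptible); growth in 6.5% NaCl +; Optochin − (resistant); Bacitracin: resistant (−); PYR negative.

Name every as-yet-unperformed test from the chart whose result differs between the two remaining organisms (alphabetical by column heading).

Coagulase, DNase, Mannitol

growth in 6.5% NaCl +: excludes 5 organisms — 7 left.
CAMP test −: all 7 remaining candidates are consistent.
Optochin −: all 7 remaining candidates are consistent.
Bacitracin −: excludes Micrococcus luteus — 6 left.
Novobiocin +: excludes Staphylococcus saprophyticus — 5 left.
PYR −: excludes Enterococcus faecalis, Enterococcus faecium, Staphylococcus lugdunensis — 2 left.
Two candidates remain: Staphylococcus aureus and Staphylococcus epidermidis.
  Mannitol: Staphylococcus aureus +, Staphylococcus epidermidis − — discriminates.
  Coagulase: Staphylococcus aureus +, Staphylococcus epidermidis − — discriminates.
  DNase: Staphylococcus aureus +, Staphylococcus epidermidis − — discriminates.
  Beta-hemolysis: V vs − — variable for at least one, does not separate.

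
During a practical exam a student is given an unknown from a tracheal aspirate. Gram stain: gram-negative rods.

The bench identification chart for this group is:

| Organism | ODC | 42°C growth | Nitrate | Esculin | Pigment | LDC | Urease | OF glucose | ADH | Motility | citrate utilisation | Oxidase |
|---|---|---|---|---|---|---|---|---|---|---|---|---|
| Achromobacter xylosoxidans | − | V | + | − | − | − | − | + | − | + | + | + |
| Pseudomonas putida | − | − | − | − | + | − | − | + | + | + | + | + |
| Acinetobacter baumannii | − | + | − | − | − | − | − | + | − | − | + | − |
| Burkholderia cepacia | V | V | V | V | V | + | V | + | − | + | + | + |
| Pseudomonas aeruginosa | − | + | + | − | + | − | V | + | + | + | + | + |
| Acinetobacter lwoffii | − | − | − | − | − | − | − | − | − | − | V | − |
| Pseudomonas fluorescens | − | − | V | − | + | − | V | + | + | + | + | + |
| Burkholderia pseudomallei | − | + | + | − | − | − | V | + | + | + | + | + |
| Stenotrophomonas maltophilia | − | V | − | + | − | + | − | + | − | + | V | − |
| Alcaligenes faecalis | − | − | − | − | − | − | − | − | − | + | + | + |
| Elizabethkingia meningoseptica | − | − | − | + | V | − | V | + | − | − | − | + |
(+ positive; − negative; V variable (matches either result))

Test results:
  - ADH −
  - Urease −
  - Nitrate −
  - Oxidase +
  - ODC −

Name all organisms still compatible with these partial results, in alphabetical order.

Alcaligenes faecalis, Burkholderia cepacia, Elizabethkingia meningoseptica

Oxidase +: excludes Acinetobacter baumannii, Acinetobacter lwoffii, Stenotrophomonas maltophilia — 8 left.
ODC −: all 8 remaining candidates are consistent.
Urease −: all 8 remaining candidates are consistent.
Nitrate −: excludes Achromobacter xylosoxidans, Pseudomonas aeruginosa, Burkholderia pseudomallei — 5 left.
ADH −: excludes Pseudomonas putida, Pseudomonas fluorescens — 3 left.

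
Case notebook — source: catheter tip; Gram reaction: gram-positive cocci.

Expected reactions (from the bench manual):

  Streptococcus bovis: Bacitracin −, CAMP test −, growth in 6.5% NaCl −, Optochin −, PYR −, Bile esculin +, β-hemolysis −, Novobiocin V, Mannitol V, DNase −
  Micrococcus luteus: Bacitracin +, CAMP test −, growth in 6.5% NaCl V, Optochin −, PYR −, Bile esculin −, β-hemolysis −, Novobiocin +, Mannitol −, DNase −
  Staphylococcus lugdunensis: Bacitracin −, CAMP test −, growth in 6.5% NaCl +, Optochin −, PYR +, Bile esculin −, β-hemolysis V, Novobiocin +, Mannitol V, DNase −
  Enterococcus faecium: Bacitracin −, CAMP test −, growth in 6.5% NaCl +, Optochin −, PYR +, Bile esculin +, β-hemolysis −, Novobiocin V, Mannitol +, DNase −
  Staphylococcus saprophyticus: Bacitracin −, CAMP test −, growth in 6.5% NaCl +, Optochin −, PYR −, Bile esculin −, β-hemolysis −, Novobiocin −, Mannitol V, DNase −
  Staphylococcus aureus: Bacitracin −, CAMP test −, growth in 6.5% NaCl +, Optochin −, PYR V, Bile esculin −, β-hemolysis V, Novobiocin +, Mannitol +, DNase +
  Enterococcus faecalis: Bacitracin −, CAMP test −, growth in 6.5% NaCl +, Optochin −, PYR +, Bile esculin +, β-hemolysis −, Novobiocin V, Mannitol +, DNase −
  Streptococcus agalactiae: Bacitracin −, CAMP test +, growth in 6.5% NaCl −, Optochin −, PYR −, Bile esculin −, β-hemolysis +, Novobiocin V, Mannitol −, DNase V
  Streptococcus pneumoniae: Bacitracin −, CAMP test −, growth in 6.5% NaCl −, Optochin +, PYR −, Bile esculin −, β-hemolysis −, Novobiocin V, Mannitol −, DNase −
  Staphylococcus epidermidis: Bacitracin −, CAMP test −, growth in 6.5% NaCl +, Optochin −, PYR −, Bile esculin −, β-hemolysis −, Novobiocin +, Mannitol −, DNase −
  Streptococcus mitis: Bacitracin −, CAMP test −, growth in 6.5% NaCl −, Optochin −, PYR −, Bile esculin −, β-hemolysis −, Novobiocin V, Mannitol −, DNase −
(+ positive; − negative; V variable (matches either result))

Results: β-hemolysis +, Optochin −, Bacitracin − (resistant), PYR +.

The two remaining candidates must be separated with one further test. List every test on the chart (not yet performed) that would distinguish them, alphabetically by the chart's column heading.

DNase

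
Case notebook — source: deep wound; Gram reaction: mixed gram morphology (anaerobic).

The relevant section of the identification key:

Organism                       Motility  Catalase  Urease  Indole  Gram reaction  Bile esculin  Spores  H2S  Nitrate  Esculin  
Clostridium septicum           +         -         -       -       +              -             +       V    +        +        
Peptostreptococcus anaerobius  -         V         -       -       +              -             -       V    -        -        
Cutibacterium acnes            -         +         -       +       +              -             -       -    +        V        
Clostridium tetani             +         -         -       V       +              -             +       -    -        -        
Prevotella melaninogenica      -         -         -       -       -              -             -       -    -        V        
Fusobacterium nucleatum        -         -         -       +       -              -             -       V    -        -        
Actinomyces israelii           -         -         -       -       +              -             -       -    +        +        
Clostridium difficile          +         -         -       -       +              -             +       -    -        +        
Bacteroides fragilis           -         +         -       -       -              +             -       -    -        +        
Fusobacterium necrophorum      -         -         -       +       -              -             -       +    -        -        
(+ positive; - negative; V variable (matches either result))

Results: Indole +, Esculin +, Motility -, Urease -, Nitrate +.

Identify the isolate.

Nitrate +: excludes 7 organisms — 3 left.
Motility -: excludes Clostridium septicum — 2 left.
Indole +: excludes Actinomyces israelii — 1 left.
Esculin +: the one remaining candidate is consistent.
Urease -: the one remaining candidate is consistent.

Cutibacterium acnes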